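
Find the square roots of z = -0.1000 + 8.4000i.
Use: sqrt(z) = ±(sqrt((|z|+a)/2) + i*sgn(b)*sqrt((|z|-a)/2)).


|z| = sqrt(0.01+70.56) = 8.4006
sqrt((|z|+a)/2) = sqrt((8.4006+(-0.1))/2) = sqrt(4.1503) = 2.0372
sqrt((|z|-a)/2) = sqrt((8.4006-(-0.1))/2) = sqrt(4.2503) = 2.0616

±(2.0372 + 2.0616i) i.e. 2.0372 + 2.0616i and -2.0372 - 2.0616i


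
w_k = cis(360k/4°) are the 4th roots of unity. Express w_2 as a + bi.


Angle = 360*2/4 = 180°
a = cos(180°) = -1.0000
b = sin(180°) = 0

-1.0000 + 0i


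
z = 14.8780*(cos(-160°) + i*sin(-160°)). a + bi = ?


a = 14.8780*cos(-160°) = 14.8780*(-0.93969) = -13.9807
b = 14.8780*sin(-160°) = 14.8780*(-0.34202) = -5.0886

-13.9807 - 5.0886i


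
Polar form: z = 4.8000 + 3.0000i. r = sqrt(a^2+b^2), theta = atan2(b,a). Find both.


r = sqrt(23.04+9) = sqrt(32.04) = 5.6604
theta = atan2(3, 4.8) = 32.0054 degrees

r = 5.6604, theta = 32.0054 degrees


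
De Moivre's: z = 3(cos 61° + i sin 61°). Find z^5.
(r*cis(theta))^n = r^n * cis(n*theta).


r^5 = 3^5 = 243
n*theta = 5*61° = 305° = 305° (mod 360)
a = 243*cos(305°) = 139.3791
b = 243*sin(305°) = -199.0539

243 cis(305°) = 139.3791 - 199.0539i


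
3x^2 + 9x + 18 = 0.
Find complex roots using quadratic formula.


disc = 9^2 - 4*3*18 = 81 - 216 = -135
sqrt(|disc|) = sqrt(135) = 11.6190
Real part = -9/(2*3) = -1.5000
Imag part = 11.6190/(2*3) = 1.9365

-1.5000 ± 1.9365i


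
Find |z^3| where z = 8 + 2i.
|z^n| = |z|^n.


|z| = sqrt(64+4) = sqrt(68) = 8.2462
|z^3| = |z|^3 = (sqrt(68))^3 = 68*sqrt(68)

|z^3| = 68*sqrt(68) ≈ 560.7424


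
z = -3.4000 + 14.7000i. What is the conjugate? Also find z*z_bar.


z_bar = -3.4000 - 14.7000i
z*z_bar = (-3.4)^2 + 14.7^2 = 11.56 + 216.09 = 227.65

z_bar = -3.4000 - 14.7000i, z*z_bar = 227.65


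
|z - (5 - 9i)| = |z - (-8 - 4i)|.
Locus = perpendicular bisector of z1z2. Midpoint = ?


Equal distances means the locus is the perpendicular bisector of z1 and z2.
Midpoint = ((5+(-8))/2, (-9+(-4))/2) = (-1.5000, -6.5000)

Perpendicular bisector through (-1.5000, -6.5000)


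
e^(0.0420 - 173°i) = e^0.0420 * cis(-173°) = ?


e^0.0420 = 1.0429
cos(-173°) = -0.9925
sin(-173°) = -0.1219
Real = 1.0429*(-0.9925) = -1.0351
Imag = 1.0429*(-0.1219) = -0.1271

-1.0351 - 0.1271i


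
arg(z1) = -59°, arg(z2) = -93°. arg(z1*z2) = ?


arg(z1*z2) = -59° - 93° = -152°
Normalized to (-180°, 180°]: -152°

-152°


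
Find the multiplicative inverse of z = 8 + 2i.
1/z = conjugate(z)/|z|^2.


|z|^2 = 64+4 = 68
1/z = (8 - 2i)/68

1/z = 0.1176 - 0.0294i


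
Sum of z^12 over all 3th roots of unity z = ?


The roots are w_k = w^k with w = e^(2*pi*i/3), and (w^k)^12 = (w^12)^k.
So S = 1 + u + u^2 + ... + u^(2) with u = w^12.
12 = 4*3 + 0, so 12 is a multiple of 3 and u = (w^3)^4 = 1.
Every one of the 3 terms equals 1: S = 3

S = 3


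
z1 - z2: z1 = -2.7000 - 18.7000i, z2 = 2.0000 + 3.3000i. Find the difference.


Real: -2.7 - 2 = -4.7
Imag: -18.7 - 3.3 = -22

-4.7000 - 22.0000i


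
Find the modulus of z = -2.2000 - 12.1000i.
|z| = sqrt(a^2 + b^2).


|z| = sqrt((-2.2)^2 + (-12.1)^2) = sqrt(4.84 + 146.41) = sqrt(151.25) = 12.2984

|z| = 12.2984


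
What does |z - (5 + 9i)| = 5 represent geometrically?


|z - z0| = r is a circle with center z0 and radius r.
Center = (5, 9), radius = 5

Circle with center (5, 9) and radius 5


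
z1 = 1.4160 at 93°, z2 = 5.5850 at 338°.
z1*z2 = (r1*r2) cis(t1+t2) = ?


r = 1.4160 * 5.5850 = 7.9084
theta = 93° + 338° = 431° = 71° (mod 360)

7.9084 cis(71°)


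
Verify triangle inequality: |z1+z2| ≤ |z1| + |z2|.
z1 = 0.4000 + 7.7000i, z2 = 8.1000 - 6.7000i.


|z1| = sqrt(0.4^2 + 7.7^2) = sqrt(59.45) = 7.7104
|z2| = sqrt(8.1^2 + (-6.7)^2) = sqrt(110.5) = 10.5119
z1+z2 = 8.5000 + i
|z1+z2| = sqrt(73.25) = 8.5586
|z1|+|z2| = 7.7104 + 10.5119 = 18.2223

|z1+z2| = 8.5586 ≤ |z1|+|z2| = 18.2223 (verified)


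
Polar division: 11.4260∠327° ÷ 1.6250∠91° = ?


r = 11.4260 / 1.6250 = 7.0314
theta = 327° - 91° = 236° = 236° (mod 360)

7.0314 cis(236°)


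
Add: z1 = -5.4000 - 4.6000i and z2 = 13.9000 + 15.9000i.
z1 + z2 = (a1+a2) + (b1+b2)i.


Real: -5.4 + 13.9 = 8.5
Imag: -4.6 + 15.9 = 11.3

8.5000 + 11.3000i


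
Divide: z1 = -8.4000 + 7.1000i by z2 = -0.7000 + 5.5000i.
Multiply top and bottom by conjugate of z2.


Conjugate of z2 = -0.7000 - 5.5000i
Numerator: (-8.4000 + 7.1000i)(-0.7000 - 5.5000i) = 44.9300 + 41.2300i
Denominator: (-0.7)^2 + 5.5^2 = 30.74
Result = (44.9300 + 41.2300i)/30.74

1.4616 + 1.3412i


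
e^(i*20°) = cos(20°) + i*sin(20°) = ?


cos(20°) = 0.9397
sin(20°) = 0.3420

e^(i*20°) = 0.9397 + 0.3420i


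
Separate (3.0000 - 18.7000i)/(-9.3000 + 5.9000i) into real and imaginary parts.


Multiply by conjugate: (3.0000 - 18.7000i)(-9.3000 - 5.9000i) / ((-9.3)^2 + 5.9^2)
Numerator real = 3*(-9.3) - (18.7)*5.9 = -138.23
Numerator imag = -18.7*(-9.3) - 3*5.9 = 156.21
Denominator = 121.3
Re(z) = -138.23/121.3 = -1.1396
Im(z) = 156.21/121.3 = 1.2878

Re(z) = -1.1396, Im(z) = 1.2878


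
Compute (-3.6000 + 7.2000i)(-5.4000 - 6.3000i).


Real = -3.6*(-5.4) - 7.2*(-6.3) = 19.44 - (-45.36) = 64.8
Imag = -3.6*(-6.3) - (5.4)*7.2 = 22.68 - (38.88) = -16.2

64.8000 - 16.2000i


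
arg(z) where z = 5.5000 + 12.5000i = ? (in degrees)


Re = 5.5, Im = 12.5
arg = atan2(12.5, 5.5) = 66.2505 degrees

arg(z) = 66.2505 degrees


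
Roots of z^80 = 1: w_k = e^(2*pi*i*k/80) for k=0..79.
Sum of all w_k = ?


The sum of all 80th roots of unity is 0.
Geometric series: (1 - w^80)/(1 - w) = (1-1)/(1-w) = 0 since w^80 = 1, w ≠ 1.
Alternatively: coefficient of z^79 in z^80 - 1 is 0.

0


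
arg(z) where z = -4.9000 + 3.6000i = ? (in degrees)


Re = -4.9, Im = 3.6
arg = atan2(3.6, -4.9) = 143.6955 degrees

arg(z) = 143.6955 degrees


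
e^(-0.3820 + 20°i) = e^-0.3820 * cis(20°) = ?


e^-0.3820 = 0.6825
cos(20°) = 0.9397
sin(20°) = 0.342
Real = 0.6825*0.9397 = 0.6413
Imag = 0.6825*0.342 = 0.2334

0.6413 + 0.2334i


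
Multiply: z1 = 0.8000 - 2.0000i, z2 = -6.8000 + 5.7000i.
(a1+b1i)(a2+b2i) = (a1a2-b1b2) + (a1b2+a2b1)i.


Real = 0.8*(-6.8) - (-2)*5.7 = -5.44 - (-11.4) = 5.96
Imag = 0.8*5.7 - (6.8)*(-2) = 4.56 + 13.6 = 18.16

5.9600 + 18.1600i


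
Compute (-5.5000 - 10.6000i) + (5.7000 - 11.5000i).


Real: -5.5 + 5.7 = 0.2
Imag: -10.6 - 11.5 = -22.1

0.2000 - 22.1000i


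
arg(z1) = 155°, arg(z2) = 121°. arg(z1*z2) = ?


arg(z1*z2) = 155° + 121° = 276°
Normalized to (-180°, 180°]: -84°

-84°


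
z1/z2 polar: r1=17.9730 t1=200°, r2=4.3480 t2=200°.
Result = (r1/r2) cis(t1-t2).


r = 17.9730 / 4.3480 = 4.1336
theta = 200° - 200° = 0° = 0° (mod 360)

4.1336 cis(0°)


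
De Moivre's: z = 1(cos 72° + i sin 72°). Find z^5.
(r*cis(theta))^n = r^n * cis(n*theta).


r^5 = 1^5 = 1
n*theta = 5*72° = 360° = 0° (mod 360)
a = 1*cos(0°) = 1.0000
b = 1*sin(0°) = 0

1 cis(0°) = 1.0000 + 0i


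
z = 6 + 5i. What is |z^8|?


|z| = sqrt(36+25) = sqrt(61) = 7.8102
|z^8| = |z|^8 = (sqrt(61))^8 = 61^4 = 13845841

|z^8| = 13845841


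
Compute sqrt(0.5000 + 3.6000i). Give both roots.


|z| = sqrt(0.25+12.96) = 3.6346
sqrt((|z|+a)/2) = sqrt((3.6346+0.5)/2) = sqrt(2.0673) = 1.4378
sqrt((|z|-a)/2) = sqrt((3.6346-0.5)/2) = sqrt(1.5673) = 1.2519

±(1.4378 + 1.2519i) i.e. 1.4378 + 1.2519i and -1.4378 - 1.2519i


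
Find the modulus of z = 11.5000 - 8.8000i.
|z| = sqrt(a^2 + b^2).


|z| = sqrt(11.5^2 + (-8.8)^2) = sqrt(132.25 + 77.44) = sqrt(209.69) = 14.4807

|z| = 14.4807


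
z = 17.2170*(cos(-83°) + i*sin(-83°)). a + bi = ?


a = 17.2170*cos(-83°) = 17.2170*0.12187 = 2.0982
b = 17.2170*sin(-83°) = 17.2170*(-0.99255) = -17.0887

2.0982 - 17.0887i


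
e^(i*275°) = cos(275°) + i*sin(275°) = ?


cos(275°) = 0.0872
sin(275°) = -0.9962

e^(i*275°) = 0.0872 - 0.9962i


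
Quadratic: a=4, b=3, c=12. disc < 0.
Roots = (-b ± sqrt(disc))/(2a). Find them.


disc = 3^2 - 4*4*12 = 9 - 192 = -183
sqrt(|disc|) = sqrt(183) = 13.5277
Real part = -3/(2*4) = -0.3750
Imag part = 13.5277/(2*4) = 1.6910

-0.3750 ± 1.6910i


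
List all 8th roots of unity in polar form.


The 8th roots of unity are cis(360k/8°) for k=0..7
Angle step = 360/8 = 45°
Primitive root: cis(45°)
Primitive root = 0.7071 + 0.7071i

8 roots at angles: 0°, 45°, 90°, 135°, 180°, 225°, 270°, 315°


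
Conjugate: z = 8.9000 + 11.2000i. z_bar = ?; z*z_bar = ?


z_bar = 8.9000 - 11.2000i
z*z_bar = 8.9^2 + 11.2^2 = 79.21 + 125.44 = 204.65

z_bar = 8.9000 - 11.2000i, z*z_bar = 204.65


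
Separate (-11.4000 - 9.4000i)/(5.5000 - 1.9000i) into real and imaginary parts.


Multiply by conjugate: (-11.4000 - 9.4000i)(5.5000 + 1.9000i) / (5.5^2 + (-1.9)^2)
Numerator real = -11.4*5.5 - (9.4)*(-1.9) = -44.84
Numerator imag = -9.4*5.5 - (-11.4)*(-1.9) = -73.36
Denominator = 33.86
Re(z) = -44.84/33.86 = -1.3243
Im(z) = -73.36/33.86 = -2.1666

Re(z) = -1.3243, Im(z) = -2.1666


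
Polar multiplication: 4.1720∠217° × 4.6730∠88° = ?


r = 4.1720 * 4.6730 = 19.4958
theta = 217° + 88° = 305° = 305° (mod 360)

19.4958 cis(305°)


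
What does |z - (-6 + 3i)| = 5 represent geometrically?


|z - z0| = r is a circle with center z0 and radius r.
Center = (-6, 3), radius = 5

Circle with center (-6, 3) and radius 5


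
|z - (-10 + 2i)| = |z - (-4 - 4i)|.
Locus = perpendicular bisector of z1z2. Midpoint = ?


Equal distances means the locus is the perpendicular bisector of z1 and z2.
Midpoint = ((-10+(-4))/2, (2+(-4))/2) = (-7.0000, -1.0000)

Perpendicular bisector through (-7.0000, -1.0000)


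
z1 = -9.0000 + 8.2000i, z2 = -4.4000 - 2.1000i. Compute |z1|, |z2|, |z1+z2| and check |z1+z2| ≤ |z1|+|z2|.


|z1| = sqrt((-9)^2 + 8.2^2) = sqrt(148.24) = 12.1754
|z2| = sqrt((-4.4)^2 + (-2.1)^2) = sqrt(23.77) = 4.8754
z1+z2 = -13.4000 + 6.1000i
|z1+z2| = sqrt(216.77) = 14.7231
|z1|+|z2| = 12.1754 + 4.8754 = 17.0508

|z1+z2| = 14.7231 ≤ |z1|+|z2| = 17.0508 (verified)


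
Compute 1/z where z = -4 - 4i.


|z|^2 = 16+16 = 32
1/z = (-4 + 4i)/32

1/z = -0.1250 + 0.1250i


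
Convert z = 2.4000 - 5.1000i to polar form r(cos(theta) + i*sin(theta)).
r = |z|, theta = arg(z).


r = sqrt(5.76+26.01) = sqrt(31.77) = 5.6365
theta = atan2(-5.1, 2.4) = -64.7989 degrees

r = 5.6365, theta = -64.7989 degrees


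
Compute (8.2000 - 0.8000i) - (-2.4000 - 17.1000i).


Real: 8.2 + 2.4 = 10.6
Imag: -0.8 + 17.1 = 16.3

10.6000 + 16.3000i


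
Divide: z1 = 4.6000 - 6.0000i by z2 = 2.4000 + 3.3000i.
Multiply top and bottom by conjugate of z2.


Conjugate of z2 = 2.4000 - 3.3000i
Numerator: (4.6000 - 6.0000i)(2.4000 - 3.3000i) = -8.7600 - 29.5800i
Denominator: 2.4^2 + 3.3^2 = 16.65
Result = (-8.7600 - 29.5800i)/16.65

-0.5261 - 1.7766i


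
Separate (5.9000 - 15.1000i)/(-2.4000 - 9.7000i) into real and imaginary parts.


Multiply by conjugate: (5.9000 - 15.1000i)(-2.4000 + 9.7000i) / ((-2.4)^2 + (-9.7)^2)
Numerator real = 5.9*(-2.4) - (15.1)*(-9.7) = 132.31
Numerator imag = -15.1*(-2.4) - 5.9*(-9.7) = 93.47
Denominator = 99.85
Re(z) = 132.31/99.85 = 1.3251
Im(z) = 93.47/99.85 = 0.9361

Re(z) = 1.3251, Im(z) = 0.9361


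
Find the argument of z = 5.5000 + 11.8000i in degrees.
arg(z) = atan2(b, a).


Re = 5.5, Im = 11.8
arg = atan2(11.8, 5.5) = 65.0097 degrees

arg(z) = 65.0097 degrees


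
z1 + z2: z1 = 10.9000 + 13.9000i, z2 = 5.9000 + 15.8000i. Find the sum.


Real: 10.9 + 5.9 = 16.8
Imag: 13.9 + 15.8 = 29.7

16.8000 + 29.7000i


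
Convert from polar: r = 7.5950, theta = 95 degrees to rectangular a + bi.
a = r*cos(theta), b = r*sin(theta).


a = 7.5950*cos(95°) = 7.5950*(-0.087156) = -0.6619
b = 7.5950*sin(95°) = 7.5950*0.9962 = 7.5661

-0.6619 + 7.5661i


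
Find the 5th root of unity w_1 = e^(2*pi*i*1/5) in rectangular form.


Angle = 360*1/5 = 72°
a = cos(72°) = 0.3090
b = sin(72°) = 0.9511

0.3090 + 0.9511i


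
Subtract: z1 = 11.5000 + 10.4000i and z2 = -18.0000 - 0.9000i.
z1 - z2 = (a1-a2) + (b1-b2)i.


Real: 11.5 + 18 = 29.5
Imag: 10.4 + 0.9 = 11.3

29.5000 + 11.3000i


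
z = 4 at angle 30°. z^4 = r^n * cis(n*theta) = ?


r^4 = 4^4 = 256
n*theta = 4*30° = 120° = 120° (mod 360)
a = 256*cos(120°) = -128.0000
b = 256*sin(120°) = 221.7025

256 cis(120°) = -128.0000 + 221.7025i


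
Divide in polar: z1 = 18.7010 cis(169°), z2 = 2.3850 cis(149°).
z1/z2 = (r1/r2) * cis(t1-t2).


r = 18.7010 / 2.3850 = 7.8411
theta = 169° - 149° = 20° = 20° (mod 360)

7.8411 cis(20°)


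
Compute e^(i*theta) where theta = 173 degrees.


cos(173°) = -0.9925
sin(173°) = 0.1219

e^(i*173°) = -0.9925 + 0.1219i


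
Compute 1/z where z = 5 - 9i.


|z|^2 = 25+81 = 106
1/z = (5 + 9i)/106

1/z = 0.0472 + 0.0849i


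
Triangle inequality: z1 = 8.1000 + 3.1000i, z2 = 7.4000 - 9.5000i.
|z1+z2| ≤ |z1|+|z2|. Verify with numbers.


|z1| = sqrt(8.1^2 + 3.1^2) = sqrt(75.22) = 8.6729
|z2| = sqrt(7.4^2 + (-9.5)^2) = sqrt(145.01) = 12.0420
z1+z2 = 15.5000 - 6.4000i
|z1+z2| = sqrt(281.21) = 16.7693
|z1|+|z2| = 8.6729 + 12.0420 = 20.7149

|z1+z2| = 16.7693 ≤ |z1|+|z2| = 20.7149 (verified)


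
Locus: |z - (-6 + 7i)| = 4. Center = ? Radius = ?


|z - z0| = r is a circle with center z0 and radius r.
Center = (-6, 7), radius = 4

Circle with center (-6, 7) and radius 4


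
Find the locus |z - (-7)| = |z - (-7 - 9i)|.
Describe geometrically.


Equal distances means the locus is the perpendicular bisector of z1 and z2.
Midpoint = ((-7+(-7))/2, (0+(-9))/2) = (-7.0000, -4.5000)

Perpendicular bisector through (-7.0000, -4.5000)


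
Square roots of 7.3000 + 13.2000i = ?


|z| = sqrt(53.29+174.24) = 15.0841
sqrt((|z|+a)/2) = sqrt((15.0841+7.3)/2) = sqrt(11.1920) = 3.3455
sqrt((|z|-a)/2) = sqrt((15.0841-7.3)/2) = sqrt(3.8920) = 1.9728

±(3.3455 + 1.9728i) i.e. 3.3455 + 1.9728i and -3.3455 - 1.9728i


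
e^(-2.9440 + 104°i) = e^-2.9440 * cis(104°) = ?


e^-2.9440 = 0.0527
cos(104°) = -0.2419
sin(104°) = 0.9703
Real = 0.0527*(-0.2419) = -0.0127
Imag = 0.0527*0.9703 = 0.0511

-0.0127 + 0.0511i


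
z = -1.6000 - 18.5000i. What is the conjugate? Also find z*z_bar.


z_bar = -1.6000 + 18.5000i
z*z_bar = (-1.6)^2 + (-18.5)^2 = 2.56 + 342.25 = 344.81

z_bar = -1.6000 + 18.5000i, z*z_bar = 344.81


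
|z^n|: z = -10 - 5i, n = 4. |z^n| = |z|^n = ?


|z| = sqrt(100+25) = sqrt(125) = 11.1803
|z^4| = |z|^4 = (sqrt(125))^4 = 125^2 = 15625

|z^4| = 15625


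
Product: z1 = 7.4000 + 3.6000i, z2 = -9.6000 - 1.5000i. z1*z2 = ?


Real = 7.4*(-9.6) - 3.6*(-1.5) = -71.04 - (-5.4) = -65.64
Imag = 7.4*(-1.5) - (9.6)*3.6 = -11.1 - (34.56) = -45.66

-65.6400 - 45.6600i


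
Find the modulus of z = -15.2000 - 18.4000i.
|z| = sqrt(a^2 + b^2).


|z| = sqrt((-15.2)^2 + (-18.4)^2) = sqrt(231.04 + 338.56) = sqrt(569.6) = 23.8663

|z| = 23.8663


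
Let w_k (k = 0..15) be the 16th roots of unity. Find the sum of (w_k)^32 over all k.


The roots are w_k = w^k with w = e^(2*pi*i/16), and (w^k)^32 = (w^32)^k.
So S = 1 + u + u^2 + ... + u^(15) with u = w^32.
32 = 2*16 + 0, so 32 is a multiple of 16 and u = (w^16)^2 = 1.
Every one of the 16 terms equals 1: S = 16

S = 16


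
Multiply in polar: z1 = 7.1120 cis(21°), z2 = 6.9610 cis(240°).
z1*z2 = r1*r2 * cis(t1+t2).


r = 7.1120 * 6.9610 = 49.5066
theta = 21° + 240° = 261° = 261° (mod 360)

49.5066 cis(261°)


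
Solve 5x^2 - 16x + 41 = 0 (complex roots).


disc = (-16)^2 - 4*5*41 = 256 - 820 = -564
sqrt(|disc|) = sqrt(564) = 23.7487
Real part = 16/(2*5) = 1.6000
Imag part = 23.7487/(2*5) = 2.3749

1.6000 ± 2.3749i


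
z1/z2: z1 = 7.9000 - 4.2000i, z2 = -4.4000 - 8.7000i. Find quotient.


Conjugate of z2 = -4.4000 + 8.7000i
Numerator: (7.9000 - 4.2000i)(-4.4000 + 8.7000i) = 1.7800 + 87.2100i
Denominator: (-4.4)^2 + (-8.7)^2 = 95.05
Result = (1.7800 + 87.2100i)/95.05

0.0187 + 0.9175i


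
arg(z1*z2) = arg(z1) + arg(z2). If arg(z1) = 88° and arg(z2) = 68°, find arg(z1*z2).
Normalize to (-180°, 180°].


arg(z1*z2) = 88° + 68° = 156°
Normalized to (-180°, 180°]: 156°

156°


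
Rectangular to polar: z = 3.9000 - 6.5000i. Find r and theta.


r = sqrt(15.21+42.25) = sqrt(57.46) = 7.5802
theta = atan2(-6.5, 3.9) = -59.0362 degrees

r = 7.5802, theta = -59.0362 degrees


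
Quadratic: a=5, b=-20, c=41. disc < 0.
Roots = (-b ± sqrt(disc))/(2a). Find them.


disc = (-20)^2 - 4*5*41 = 400 - 820 = -420
sqrt(|disc|) = sqrt(420) = 20.4939
Real part = 20/(2*5) = 2.0000
Imag part = 20.4939/(2*5) = 2.0494

2.0000 ± 2.0494i


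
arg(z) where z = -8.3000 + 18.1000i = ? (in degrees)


Re = -8.3, Im = 18.1
arg = atan2(18.1, -8.3) = 114.6345 degrees

arg(z) = 114.6345 degrees


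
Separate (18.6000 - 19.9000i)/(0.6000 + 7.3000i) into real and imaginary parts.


Multiply by conjugate: (18.6000 - 19.9000i)(0.6000 - 7.3000i) / (0.6^2 + 7.3^2)
Numerator real = 18.6*0.6 - (19.9)*7.3 = -134.11
Numerator imag = -19.9*0.6 - 18.6*7.3 = -147.72
Denominator = 53.65
Re(z) = -134.11/53.65 = -2.4997
Im(z) = -147.72/53.65 = -2.7534

Re(z) = -2.4997, Im(z) = -2.7534


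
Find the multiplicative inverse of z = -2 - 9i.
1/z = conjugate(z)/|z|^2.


|z|^2 = 4+81 = 85
1/z = (-2 + 9i)/85

1/z = -0.0235 + 0.1059i


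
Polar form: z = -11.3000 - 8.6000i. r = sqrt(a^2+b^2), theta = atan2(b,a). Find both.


r = sqrt(127.69+73.96) = sqrt(201.65) = 14.2004
theta = atan2(-8.6, -11.3) = -142.7266 degrees

r = 14.2004, theta = -142.7266 degrees


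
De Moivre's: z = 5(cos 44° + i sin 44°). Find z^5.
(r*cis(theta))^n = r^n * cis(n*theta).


r^5 = 5^5 = 3125
n*theta = 5*44° = 220° = 220° (mod 360)
a = 3125*cos(220°) = -2393.8889
b = 3125*sin(220°) = -2008.7113

3125 cis(220°) = -2393.8889 - 2008.7113i


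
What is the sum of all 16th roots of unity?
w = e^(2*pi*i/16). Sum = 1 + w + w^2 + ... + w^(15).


The sum of all 16th roots of unity is 0.
Geometric series: (1 - w^16)/(1 - w) = (1-1)/(1-w) = 0 since w^16 = 1, w ≠ 1.
Alternatively: coefficient of z^15 in z^16 - 1 is 0.

0


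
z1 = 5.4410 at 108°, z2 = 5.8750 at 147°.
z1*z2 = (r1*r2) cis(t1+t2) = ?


r = 5.4410 * 5.8750 = 31.9659
theta = 108° + 147° = 255° = 255° (mod 360)

31.9659 cis(255°)


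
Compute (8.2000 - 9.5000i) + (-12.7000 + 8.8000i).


Real: 8.2 - 12.7 = -4.5
Imag: -9.5 + 8.8 = -0.7

-4.5000 - 0.7000i


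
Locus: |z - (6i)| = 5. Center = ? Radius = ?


|z - z0| = r is a circle with center z0 and radius r.
Center = (0, 6), radius = 5

Circle with center (0, 6) and radius 5


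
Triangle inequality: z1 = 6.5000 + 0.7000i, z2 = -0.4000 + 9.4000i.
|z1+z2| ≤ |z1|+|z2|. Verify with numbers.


|z1| = sqrt(6.5^2 + 0.7^2) = sqrt(42.74) = 6.5376
|z2| = sqrt((-0.4)^2 + 9.4^2) = sqrt(88.52) = 9.4085
z1+z2 = 6.1000 + 10.1000i
|z1+z2| = sqrt(139.22) = 11.7992
|z1|+|z2| = 6.5376 + 9.4085 = 15.9461

|z1+z2| = 11.7992 ≤ |z1|+|z2| = 15.9461 (verified)


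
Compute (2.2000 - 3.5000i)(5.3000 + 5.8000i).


Real = 2.2*5.3 - (-3.5)*5.8 = 11.66 - (-20.3) = 31.96
Imag = 2.2*5.8 + 5.3*(-3.5) = 12.76 - (18.55) = -5.79

31.9600 - 5.7900i


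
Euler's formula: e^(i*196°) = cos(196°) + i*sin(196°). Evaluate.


cos(196°) = -0.9613
sin(196°) = -0.2756

e^(i*196°) = -0.9613 - 0.2756i


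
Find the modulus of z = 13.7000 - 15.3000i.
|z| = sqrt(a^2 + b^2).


|z| = sqrt(13.7^2 + (-15.3)^2) = sqrt(187.69 + 234.09) = sqrt(421.78) = 20.5373

|z| = 20.5373


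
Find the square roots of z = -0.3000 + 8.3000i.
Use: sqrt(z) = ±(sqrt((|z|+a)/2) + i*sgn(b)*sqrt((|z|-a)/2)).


|z| = sqrt(0.09+68.89) = 8.3054
sqrt((|z|+a)/2) = sqrt((8.3054+(-0.3))/2) = sqrt(4.0027) = 2.0007
sqrt((|z|-a)/2) = sqrt((8.3054-(-0.3))/2) = sqrt(4.3027) = 2.0743

±(2.0007 + 2.0743i) i.e. 2.0007 + 2.0743i and -2.0007 - 2.0743i


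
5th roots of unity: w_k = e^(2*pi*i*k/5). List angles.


The 5th roots of unity are cis(360k/5°) for k=0..4
Angle step = 360/5 = 72°
Primitive root: cis(72°)
Primitive root = 0.3090 + 0.9511i

5 roots at angles: 0°, 72°, 144°, 216°, 288°


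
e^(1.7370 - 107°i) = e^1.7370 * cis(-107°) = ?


e^1.7370 = 5.6803
cos(-107°) = -0.292372
sin(-107°) = -0.9563
Real = 5.6803*(-0.292372) = -1.6608
Imag = 5.6803*(-0.9563) = -5.4321

-1.6608 - 5.4321i


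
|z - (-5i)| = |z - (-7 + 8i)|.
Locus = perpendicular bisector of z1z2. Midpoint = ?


Equal distances means the locus is the perpendicular bisector of z1 and z2.
Midpoint = ((0+(-7))/2, (-5+8)/2) = (-3.5000, 1.5000)

Perpendicular bisector through (-3.5000, 1.5000)


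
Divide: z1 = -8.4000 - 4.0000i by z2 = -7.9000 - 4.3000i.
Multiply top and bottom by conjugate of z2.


Conjugate of z2 = -7.9000 + 4.3000i
Numerator: (-8.4000 - 4.0000i)(-7.9000 + 4.3000i) = 83.5600 - 4.5200i
Denominator: (-7.9)^2 + (-4.3)^2 = 80.9
Result = (83.5600 - 4.5200i)/80.9

1.0329 - 0.0559i


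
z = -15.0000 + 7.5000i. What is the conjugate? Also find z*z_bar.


z_bar = -15.0000 - 7.5000i
z*z_bar = (-15)^2 + 7.5^2 = 225 + 56.25 = 281.25

z_bar = -15.0000 - 7.5000i, z*z_bar = 281.25


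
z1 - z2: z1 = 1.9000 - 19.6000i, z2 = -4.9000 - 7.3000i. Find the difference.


Real: 1.9 + 4.9 = 6.8
Imag: -19.6 + 7.3 = -12.3

6.8000 - 12.3000i


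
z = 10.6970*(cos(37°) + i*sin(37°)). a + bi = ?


a = 10.6970*cos(37°) = 10.6970*0.798636 = 8.5430
b = 10.6970*sin(37°) = 10.6970*0.601815 = 6.4376

8.5430 + 6.4376i


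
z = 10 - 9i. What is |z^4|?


|z| = sqrt(100+81) = sqrt(181) = 13.4536
|z^4| = |z|^4 = (sqrt(181))^4 = 181^2 = 32761

|z^4| = 32761


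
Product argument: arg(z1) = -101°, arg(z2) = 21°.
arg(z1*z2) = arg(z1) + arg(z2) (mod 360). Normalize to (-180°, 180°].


arg(z1*z2) = -101° + 21° = -80°
Normalized to (-180°, 180°]: -80°

-80°


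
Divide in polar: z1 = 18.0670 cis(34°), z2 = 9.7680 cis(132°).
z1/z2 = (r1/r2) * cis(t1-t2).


r = 18.0670 / 9.7680 = 1.8496
theta = 34° - 132° = -98° = 262° (mod 360)

1.8496 cis(262°)


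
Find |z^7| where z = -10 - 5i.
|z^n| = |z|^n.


|z| = sqrt(100+25) = sqrt(125) = 11.1803
|z^7| = |z|^7 = (sqrt(125))^7 = 125^3 * sqrt(125) = 1953125*sqrt(125)

|z^7| = 1953125*sqrt(125) ≈ 21836601.3428


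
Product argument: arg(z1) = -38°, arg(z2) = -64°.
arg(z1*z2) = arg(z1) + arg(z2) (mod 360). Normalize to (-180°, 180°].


arg(z1*z2) = -38° - 64° = -102°
Normalized to (-180°, 180°]: -102°

-102°


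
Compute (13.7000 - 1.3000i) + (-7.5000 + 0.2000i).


Real: 13.7 - 7.5 = 6.2
Imag: -1.3 + 0.2 = -1.1

6.2000 - 1.1000i


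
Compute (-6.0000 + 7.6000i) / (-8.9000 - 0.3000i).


Conjugate of z2 = -8.9000 + 0.3000i
Numerator: (-6.0000 + 7.6000i)(-8.9000 + 0.3000i) = 51.1200 - 69.4400i
Denominator: (-8.9)^2 + (-0.3)^2 = 79.3
Result = (51.1200 - 69.4400i)/79.3

0.6446 - 0.8757i


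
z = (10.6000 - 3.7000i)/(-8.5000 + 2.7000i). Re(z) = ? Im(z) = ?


Multiply by conjugate: (10.6000 - 3.7000i)(-8.5000 - 2.7000i) / ((-8.5)^2 + 2.7^2)
Numerator real = 10.6*(-8.5) - (3.7)*2.7 = -100.09
Numerator imag = -3.7*(-8.5) - 10.6*2.7 = 2.83
Denominator = 79.54
Re(z) = -100.09/79.54 = -1.2584
Im(z) = 2.83/79.54 = 0.0356

Re(z) = -1.2584, Im(z) = 0.0356


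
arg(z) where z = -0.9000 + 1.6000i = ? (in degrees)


Re = -0.9, Im = 1.6
arg = atan2(1.6, -0.9) = 119.3578 degrees

arg(z) = 119.3578 degrees


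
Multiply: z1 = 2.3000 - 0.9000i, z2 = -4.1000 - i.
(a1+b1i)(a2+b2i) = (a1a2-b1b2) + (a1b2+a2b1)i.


Real = 2.3*(-4.1) - (-0.9)*(-1) = -9.43 - 0.9 = -10.33
Imag = 2.3*(-1) - (4.1)*(-0.9) = -2.3 + 3.69 = 1.39

-10.3300 + 1.3900i


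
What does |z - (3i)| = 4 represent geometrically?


|z - z0| = r is a circle with center z0 and radius r.
Center = (0, 3), radius = 4

Circle with center (0, 3) and radius 4


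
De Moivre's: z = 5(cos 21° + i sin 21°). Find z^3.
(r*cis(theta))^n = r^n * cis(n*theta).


r^3 = 5^3 = 125
n*theta = 3*21° = 63° = 63° (mod 360)
a = 125*cos(63°) = 56.7488
b = 125*sin(63°) = 111.3758

125 cis(63°) = 56.7488 + 111.3758i


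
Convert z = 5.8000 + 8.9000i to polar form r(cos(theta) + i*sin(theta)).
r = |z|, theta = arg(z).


r = sqrt(33.64+79.21) = sqrt(112.85) = 10.6231
theta = atan2(8.9, 5.8) = 56.9083 degrees

r = 10.6231, theta = 56.9083 degrees


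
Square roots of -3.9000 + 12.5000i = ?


|z| = sqrt(15.21+156.25) = 13.0943
sqrt((|z|+a)/2) = sqrt((13.0943+(-3.9))/2) = sqrt(4.5971) = 2.1441
sqrt((|z|-a)/2) = sqrt((13.0943-(-3.9))/2) = sqrt(8.4971) = 2.9150

±(2.1441 + 2.9150i) i.e. 2.1441 + 2.9150i and -2.1441 - 2.9150i


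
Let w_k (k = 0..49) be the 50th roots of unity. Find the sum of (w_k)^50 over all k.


The roots are w_k = w^k with w = e^(2*pi*i/50), and (w^k)^50 = (w^50)^k.
So S = 1 + u + u^2 + ... + u^(49) with u = w^50.
50 = 1*50 + 0, so 50 is a multiple of 50 and u = (w^50)^1 = 1.
Every one of the 50 terms equals 1: S = 50

S = 50


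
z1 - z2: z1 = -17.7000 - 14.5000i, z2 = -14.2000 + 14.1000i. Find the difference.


Real: -17.7 + 14.2 = -3.5
Imag: -14.5 - 14.1 = -28.6

-3.5000 - 28.6000i


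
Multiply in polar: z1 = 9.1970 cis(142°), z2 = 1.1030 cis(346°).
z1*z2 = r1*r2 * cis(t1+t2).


r = 9.1970 * 1.1030 = 10.1443
theta = 142° + 346° = 488° = 128° (mod 360)

10.1443 cis(128°)


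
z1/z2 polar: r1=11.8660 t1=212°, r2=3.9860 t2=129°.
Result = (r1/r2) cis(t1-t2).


r = 11.8660 / 3.9860 = 2.9769
theta = 212° - 129° = 83° = 83° (mod 360)

2.9769 cis(83°)


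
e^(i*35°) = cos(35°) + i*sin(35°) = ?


cos(35°) = 0.8192
sin(35°) = 0.5736

e^(i*35°) = 0.8192 + 0.5736i


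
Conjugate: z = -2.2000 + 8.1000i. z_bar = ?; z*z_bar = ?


z_bar = -2.2000 - 8.1000i
z*z_bar = (-2.2)^2 + 8.1^2 = 4.84 + 65.61 = 70.45

z_bar = -2.2000 - 8.1000i, z*z_bar = 70.45


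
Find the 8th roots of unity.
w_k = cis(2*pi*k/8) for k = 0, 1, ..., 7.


The 8th roots of unity are cis(360k/8°) for k=0..7
Angle step = 360/8 = 45°
Primitive root: cis(45°)
Primitive root = 0.7071 + 0.7071i

8 roots at angles: 0°, 45°, 90°, 135°, 180°, 225°, 270°, 315°


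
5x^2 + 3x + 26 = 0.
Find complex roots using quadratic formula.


disc = 3^2 - 4*5*26 = 9 - 520 = -511
sqrt(|disc|) = sqrt(511) = 22.6053
Real part = -3/(2*5) = -0.3000
Imag part = 22.6053/(2*5) = 2.2605

-0.3000 ± 2.2605i


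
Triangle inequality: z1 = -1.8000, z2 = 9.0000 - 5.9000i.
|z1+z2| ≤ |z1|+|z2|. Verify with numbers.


|z1| = sqrt((-1.8)^2 + 0^2) = sqrt(3.24) = 1.8000
|z2| = sqrt(9^2 + (-5.9)^2) = sqrt(115.81) = 10.7615
z1+z2 = 7.2000 - 5.9000i
|z1+z2| = sqrt(86.65) = 9.3086
|z1|+|z2| = 1.8000 + 10.7615 = 12.5615

|z1+z2| = 9.3086 ≤ |z1|+|z2| = 12.5615 (verified)


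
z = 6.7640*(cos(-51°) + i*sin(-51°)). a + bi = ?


a = 6.7640*cos(-51°) = 6.7640*0.62932 = 4.2567
b = 6.7640*sin(-51°) = 6.7640*(-0.77715) = -5.2566

4.2567 - 5.2566i


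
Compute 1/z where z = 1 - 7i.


|z|^2 = 1+49 = 50
1/z = (1 + 7i)/50

1/z = 0.0200 + 0.1400i


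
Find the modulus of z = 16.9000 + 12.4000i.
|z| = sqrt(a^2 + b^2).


|z| = sqrt(16.9^2 + 12.4^2) = sqrt(285.61 + 153.76) = sqrt(439.37) = 20.9612

|z| = 20.9612


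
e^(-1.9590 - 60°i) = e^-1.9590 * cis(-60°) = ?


e^-1.9590 = 0.1410
cos(-60°) = 0.5
sin(-60°) = -0.866
Real = 0.1410*0.5 = 0.0705
Imag = 0.1410*(-0.866) = -0.1221

0.0705 - 0.1221i


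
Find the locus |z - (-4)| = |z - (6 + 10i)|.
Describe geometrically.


Equal distances means the locus is the perpendicular bisector of z1 and z2.
Midpoint = ((-4+6)/2, (0+10)/2) = (1.0000, 5.0000)

Perpendicular bisector through (1.0000, 5.0000)


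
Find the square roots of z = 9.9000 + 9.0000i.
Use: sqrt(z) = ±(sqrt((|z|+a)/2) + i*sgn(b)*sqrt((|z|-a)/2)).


|z| = sqrt(98.01+81) = 13.3795
sqrt((|z|+a)/2) = sqrt((13.3795+9.9)/2) = sqrt(11.6397) = 3.4117
sqrt((|z|-a)/2) = sqrt((13.3795-9.9)/2) = sqrt(1.7397) = 1.3190

±(3.4117 + 1.3190i) i.e. 3.4117 + 1.3190i and -3.4117 - 1.3190i


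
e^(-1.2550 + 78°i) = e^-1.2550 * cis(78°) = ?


e^-1.2550 = 0.28508
cos(78°) = 0.2079
sin(78°) = 0.9781
Real = 0.28508*0.2079 = 0.0593
Imag = 0.28508*0.9781 = 0.2788

0.0593 + 0.2788i


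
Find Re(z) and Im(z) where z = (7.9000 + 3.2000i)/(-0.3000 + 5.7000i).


Multiply by conjugate: (7.9000 + 3.2000i)(-0.3000 - 5.7000i) / ((-0.3)^2 + 5.7^2)
Numerator real = 7.9*(-0.3) + 3.2*5.7 = 15.87
Numerator imag = 3.2*(-0.3) - 7.9*5.7 = -45.99
Denominator = 32.58
Re(z) = 15.87/32.58 = 0.4871
Im(z) = -45.99/32.58 = -1.4116

Re(z) = 0.4871, Im(z) = -1.4116


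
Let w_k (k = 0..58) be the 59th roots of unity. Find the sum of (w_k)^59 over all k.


The roots are w_k = w^k with w = e^(2*pi*i/59), and (w^k)^59 = (w^59)^k.
So S = 1 + u + u^2 + ... + u^(58) with u = w^59.
59 = 1*59 + 0, so 59 is a multiple of 59 and u = (w^59)^1 = 1.
Every one of the 59 terms equals 1: S = 59

S = 59


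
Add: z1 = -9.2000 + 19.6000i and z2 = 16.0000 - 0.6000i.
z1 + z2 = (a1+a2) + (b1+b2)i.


Real: -9.2 + 16 = 6.8
Imag: 19.6 - 0.6 = 19

6.8000 + 19.0000i


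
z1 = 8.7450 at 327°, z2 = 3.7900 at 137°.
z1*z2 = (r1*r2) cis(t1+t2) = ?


r = 8.7450 * 3.7900 = 33.1435
theta = 327° + 137° = 464° = 104° (mod 360)

33.1435 cis(104°)


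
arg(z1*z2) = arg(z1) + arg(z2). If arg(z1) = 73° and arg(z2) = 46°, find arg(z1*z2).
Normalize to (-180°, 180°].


arg(z1*z2) = 73° + 46° = 119°
Normalized to (-180°, 180°]: 119°

119°


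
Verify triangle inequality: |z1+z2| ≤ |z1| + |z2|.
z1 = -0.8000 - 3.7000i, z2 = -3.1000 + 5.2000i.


|z1| = sqrt((-0.8)^2 + (-3.7)^2) = sqrt(14.33) = 3.7855
|z2| = sqrt((-3.1)^2 + 5.2^2) = sqrt(36.65) = 6.0539
z1+z2 = -3.9000 + 1.5000i
|z1+z2| = sqrt(17.46) = 4.1785
|z1|+|z2| = 3.7855 + 6.0539 = 9.8394

|z1+z2| = 4.1785 ≤ |z1|+|z2| = 9.8394 (verified)


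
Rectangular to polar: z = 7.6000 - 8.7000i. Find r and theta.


r = sqrt(57.76+75.69) = sqrt(133.45) = 11.5521
theta = atan2(-8.7, 7.6) = -48.8607 degrees

r = 11.5521, theta = -48.8607 degrees


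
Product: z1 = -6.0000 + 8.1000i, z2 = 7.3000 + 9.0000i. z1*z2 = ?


Real = -6*7.3 - 8.1*9 = -43.8 - 72.9 = -116.7
Imag = -6*9 + 7.3*8.1 = -54 + 59.13 = 5.13

-116.7000 + 5.1300i


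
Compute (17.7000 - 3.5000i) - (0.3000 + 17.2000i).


Real: 17.7 - 0.3 = 17.4
Imag: -3.5 - 17.2 = -20.7

17.4000 - 20.7000i


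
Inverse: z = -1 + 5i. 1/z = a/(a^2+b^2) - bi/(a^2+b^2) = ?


|z|^2 = 1+25 = 26
1/z = (-1 - 5i)/26

1/z = -0.0385 - 0.1923i


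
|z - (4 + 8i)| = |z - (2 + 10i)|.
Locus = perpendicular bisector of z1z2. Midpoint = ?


Equal distances means the locus is the perpendicular bisector of z1 and z2.
Midpoint = ((4+2)/2, (8+10)/2) = (3.0000, 9.0000)

Perpendicular bisector through (3.0000, 9.0000)


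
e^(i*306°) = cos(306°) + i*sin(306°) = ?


cos(306°) = 0.5878
sin(306°) = -0.8090

e^(i*306°) = 0.5878 - 0.8090i


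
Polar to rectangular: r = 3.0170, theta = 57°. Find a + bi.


a = 3.0170*cos(57°) = 3.0170*0.54464 = 1.6432
b = 3.0170*sin(57°) = 3.0170*0.83867 = 2.5303

1.6432 + 2.5303i


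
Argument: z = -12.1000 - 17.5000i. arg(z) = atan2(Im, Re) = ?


Re = -12.1, Im = -17.5
arg = atan2(-17.5, -12.1) = -124.6611 degrees

arg(z) = -124.6611 degrees


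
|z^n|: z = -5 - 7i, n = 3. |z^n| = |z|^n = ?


|z| = sqrt(25+49) = sqrt(74) = 8.6023
|z^3| = |z|^3 = (sqrt(74))^3 = 74*sqrt(74)

|z^3| = 74*sqrt(74) ≈ 636.5721


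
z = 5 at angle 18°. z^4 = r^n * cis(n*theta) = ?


r^4 = 5^4 = 625
n*theta = 4*18° = 72° = 72° (mod 360)
a = 625*cos(72°) = 193.1356
b = 625*sin(72°) = 594.4103

625 cis(72°) = 193.1356 + 594.4103i


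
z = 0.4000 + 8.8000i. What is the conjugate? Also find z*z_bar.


z_bar = 0.4000 - 8.8000i
z*z_bar = 0.4^2 + 8.8^2 = 0.16 + 77.44 = 77.6

z_bar = 0.4000 - 8.8000i, z*z_bar = 77.6


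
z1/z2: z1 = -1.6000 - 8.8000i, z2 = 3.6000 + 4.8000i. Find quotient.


Conjugate of z2 = 3.6000 - 4.8000i
Numerator: (-1.6000 - 8.8000i)(3.6000 - 4.8000i) = -48.0000 - 24.0000i
Denominator: 3.6^2 + 4.8^2 = 36
Result = (-48.0000 - 24.0000i)/36

-1.3333 - 0.6667i


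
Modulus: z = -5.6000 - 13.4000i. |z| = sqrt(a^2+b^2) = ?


|z| = sqrt((-5.6)^2 + (-13.4)^2) = sqrt(31.36 + 179.56) = sqrt(210.92) = 14.5231

|z| = 14.5231


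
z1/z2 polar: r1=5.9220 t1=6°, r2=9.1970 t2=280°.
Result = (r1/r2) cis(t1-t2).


r = 5.9220 / 9.1970 = 0.6439
theta = 6° - 280° = -274° = 86° (mod 360)

0.6439 cis(86°)


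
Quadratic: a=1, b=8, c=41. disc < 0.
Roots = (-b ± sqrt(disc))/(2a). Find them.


disc = 8^2 - 4*1*41 = 64 - 164 = -100
sqrt(|disc|) = sqrt(100) = 10.0000
Real part = -8/(2*1) = -4.0000
Imag part = 10.0000/(2*1) = 5.0000

-4.0000 ± 5.0000i


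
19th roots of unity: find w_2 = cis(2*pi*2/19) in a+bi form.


Angle = 360*2/19 = 37.8947°
a = cos(37.8947°) = 0.7891
b = sin(37.8947°) = 0.6142

0.7891 + 0.6142i


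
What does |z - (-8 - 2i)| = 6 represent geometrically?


|z - z0| = r is a circle with center z0 and radius r.
Center = (-8, -2), radius = 6

Circle with center (-8, -2) and radius 6


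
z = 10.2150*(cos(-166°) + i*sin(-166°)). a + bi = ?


a = 10.2150*cos(-166°) = 10.2150*(-0.9703) = -9.9116
b = 10.2150*sin(-166°) = 10.2150*(-0.24192) = -2.4712

-9.9116 - 2.4712i


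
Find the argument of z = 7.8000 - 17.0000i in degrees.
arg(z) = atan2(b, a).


Re = 7.8, Im = -17
arg = atan2(-17, 7.8) = -65.3532 degrees

arg(z) = -65.3532 degrees


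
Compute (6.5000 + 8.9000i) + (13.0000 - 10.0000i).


Real: 6.5 + 13 = 19.5
Imag: 8.9 - 10 = -1.1

19.5000 - 1.1000i


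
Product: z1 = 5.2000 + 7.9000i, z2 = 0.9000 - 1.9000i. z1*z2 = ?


Real = 5.2*0.9 - 7.9*(-1.9) = 4.68 - (-15.01) = 19.69
Imag = 5.2*(-1.9) + 0.9*7.9 = -9.88 + 7.11 = -2.77

19.6900 - 2.7700i


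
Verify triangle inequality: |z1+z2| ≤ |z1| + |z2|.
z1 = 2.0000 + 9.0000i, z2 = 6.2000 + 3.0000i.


|z1| = sqrt(2^2 + 9^2) = sqrt(85) = 9.2195
|z2| = sqrt(6.2^2 + 3^2) = sqrt(47.44) = 6.8877
z1+z2 = 8.2000 + 12.0000i
|z1+z2| = sqrt(211.24) = 14.5341
|z1|+|z2| = 9.2195 + 6.8877 = 16.1072

|z1+z2| = 14.5341 ≤ |z1|+|z2| = 16.1072 (verified)


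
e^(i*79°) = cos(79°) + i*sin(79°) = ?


cos(79°) = 0.1908
sin(79°) = 0.9816

e^(i*79°) = 0.1908 + 0.9816i


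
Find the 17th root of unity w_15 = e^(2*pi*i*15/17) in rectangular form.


Angle = 360*15/17 = 317.6471°
a = cos(317.6471°) = 0.7390
b = sin(317.6471°) = -0.6737

0.7390 - 0.6737i


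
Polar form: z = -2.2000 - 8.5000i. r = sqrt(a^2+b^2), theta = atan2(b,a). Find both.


r = sqrt(4.84+72.25) = sqrt(77.09) = 8.7801
theta = atan2(-8.5, -2.2) = -104.5111 degrees

r = 8.7801, theta = -104.5111 degrees


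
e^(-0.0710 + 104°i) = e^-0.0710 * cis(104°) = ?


e^-0.0710 = 0.9315
cos(104°) = -0.2419
sin(104°) = 0.9703
Real = 0.9315*(-0.2419) = -0.2253
Imag = 0.9315*0.9703 = 0.9038

-0.2253 + 0.9038i


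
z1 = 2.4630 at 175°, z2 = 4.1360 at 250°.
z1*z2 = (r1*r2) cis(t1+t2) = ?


r = 2.4630 * 4.1360 = 10.1870
theta = 175° + 250° = 425° = 65° (mod 360)

10.1870 cis(65°)


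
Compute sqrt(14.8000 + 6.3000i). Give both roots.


|z| = sqrt(219.04+39.69) = 16.0851
sqrt((|z|+a)/2) = sqrt((16.0851+14.8)/2) = sqrt(15.4425) = 3.9297
sqrt((|z|-a)/2) = sqrt((16.0851-14.8)/2) = sqrt(0.6425) = 0.8016

±(3.9297 + 0.8016i) i.e. 3.9297 + 0.8016i and -3.9297 - 0.8016i


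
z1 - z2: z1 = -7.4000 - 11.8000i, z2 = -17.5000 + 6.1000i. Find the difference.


Real: -7.4 + 17.5 = 10.1
Imag: -11.8 - 6.1 = -17.9

10.1000 - 17.9000i


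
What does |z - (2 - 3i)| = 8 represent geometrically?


|z - z0| = r is a circle with center z0 and radius r.
Center = (2, -3), radius = 8

Circle with center (2, -3) and radius 8


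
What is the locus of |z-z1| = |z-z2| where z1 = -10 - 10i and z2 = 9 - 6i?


Equal distances means the locus is the perpendicular bisector of z1 and z2.
Midpoint = ((-10+9)/2, (-10+(-6))/2) = (-0.5000, -8.0000)

Perpendicular bisector through (-0.5000, -8.0000)


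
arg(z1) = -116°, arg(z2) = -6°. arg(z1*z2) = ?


arg(z1*z2) = -116° - 6° = -122°
Normalized to (-180°, 180°]: -122°

-122°


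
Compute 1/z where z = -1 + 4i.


|z|^2 = 1+16 = 17
1/z = (-1 - 4i)/17

1/z = -0.0588 - 0.2353i


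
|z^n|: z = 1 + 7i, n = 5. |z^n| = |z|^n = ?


|z| = sqrt(1+49) = sqrt(50) = 7.0711
|z^5| = |z|^5 = (sqrt(50))^5 = 50^2 * sqrt(50) = 2500*sqrt(50)

|z^5| = 2500*sqrt(50) ≈ 17677.6695


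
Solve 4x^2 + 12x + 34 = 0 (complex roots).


disc = 12^2 - 4*4*34 = 144 - 544 = -400
sqrt(|disc|) = sqrt(400) = 20.0000
Real part = -12/(2*4) = -1.5000
Imag part = 20.0000/(2*4) = 2.5000

-1.5000 ± 2.5000i


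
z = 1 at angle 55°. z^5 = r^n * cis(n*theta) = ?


r^5 = 1^5 = 1
n*theta = 5*55° = 275° = 275° (mod 360)
a = 1*cos(275°) = 0.0872
b = 1*sin(275°) = -0.9962

1 cis(275°) = 0.0872 - 0.9962i


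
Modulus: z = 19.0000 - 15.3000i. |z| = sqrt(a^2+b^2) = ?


|z| = sqrt(19^2 + (-15.3)^2) = sqrt(361 + 234.09) = sqrt(595.09) = 24.3945

|z| = 24.3945


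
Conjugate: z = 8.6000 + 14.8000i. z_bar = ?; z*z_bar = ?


z_bar = 8.6000 - 14.8000i
z*z_bar = 8.6^2 + 14.8^2 = 73.96 + 219.04 = 293

z_bar = 8.6000 - 14.8000i, z*z_bar = 293


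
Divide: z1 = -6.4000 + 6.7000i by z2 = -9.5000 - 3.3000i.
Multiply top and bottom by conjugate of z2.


Conjugate of z2 = -9.5000 + 3.3000i
Numerator: (-6.4000 + 6.7000i)(-9.5000 + 3.3000i) = 38.6900 - 84.7700i
Denominator: (-9.5)^2 + (-3.3)^2 = 101.14
Result = (38.6900 - 84.7700i)/101.14

0.3825 - 0.8381i


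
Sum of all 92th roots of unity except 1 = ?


With w = e^(2*pi*i/92), all 92 of the 92th roots of unity w^0 = 1, w, ..., w^(91) sum to 0: 1 + w + ... + w^(91) = (1 - w^92)/(1 - w) = 0 since w^92 = 1, w ≠ 1.
Removing the root 1: w + w^2 + ... + w^(91) = 0 - 1 = -1

Sum = -1


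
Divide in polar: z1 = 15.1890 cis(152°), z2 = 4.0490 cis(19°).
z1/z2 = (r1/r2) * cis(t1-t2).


r = 15.1890 / 4.0490 = 3.7513
theta = 152° - 19° = 133° = 133° (mod 360)

3.7513 cis(133°)


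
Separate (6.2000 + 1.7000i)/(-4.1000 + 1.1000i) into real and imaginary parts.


Multiply by conjugate: (6.2000 + 1.7000i)(-4.1000 - 1.1000i) / ((-4.1)^2 + 1.1^2)
Numerator real = 6.2*(-4.1) + 1.7*1.1 = -23.55
Numerator imag = 1.7*(-4.1) - 6.2*1.1 = -13.79
Denominator = 18.02
Re(z) = -23.55/18.02 = -1.3069
Im(z) = -13.79/18.02 = -0.7653

Re(z) = -1.3069, Im(z) = -0.7653


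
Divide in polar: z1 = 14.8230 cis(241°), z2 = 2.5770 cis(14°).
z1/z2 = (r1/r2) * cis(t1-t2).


r = 14.8230 / 2.5770 = 5.7520
theta = 241° - 14° = 227° = 227° (mod 360)

5.7520 cis(227°)


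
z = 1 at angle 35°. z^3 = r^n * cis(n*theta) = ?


r^3 = 1^3 = 1
n*theta = 3*35° = 105° = 105° (mod 360)
a = 1*cos(105°) = -0.2588
b = 1*sin(105°) = 0.9659

1 cis(105°) = -0.2588 + 0.9659i


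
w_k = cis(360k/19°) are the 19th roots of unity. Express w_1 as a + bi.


Angle = 360*1/19 = 18.9474°
a = cos(18.9474°) = 0.9458
b = sin(18.9474°) = 0.3247

0.9458 + 0.3247i


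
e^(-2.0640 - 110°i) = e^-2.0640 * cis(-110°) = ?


e^-2.0640 = 0.12695
cos(-110°) = -0.342
sin(-110°) = -0.9397
Real = 0.12695*(-0.342) = -0.0434
Imag = 0.12695*(-0.9397) = -0.1193

-0.0434 - 0.1193i


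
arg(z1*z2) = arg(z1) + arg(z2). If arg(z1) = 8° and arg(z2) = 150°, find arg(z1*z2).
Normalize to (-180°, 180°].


arg(z1*z2) = 8° + 150° = 158°
Normalized to (-180°, 180°]: 158°

158°


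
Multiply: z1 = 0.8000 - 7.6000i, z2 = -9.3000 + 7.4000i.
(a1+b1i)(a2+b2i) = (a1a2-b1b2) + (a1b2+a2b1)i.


Real = 0.8*(-9.3) - (-7.6)*7.4 = -7.44 - (-56.24) = 48.8
Imag = 0.8*7.4 - (9.3)*(-7.6) = 5.92 + 70.68 = 76.6

48.8000 + 76.6000i


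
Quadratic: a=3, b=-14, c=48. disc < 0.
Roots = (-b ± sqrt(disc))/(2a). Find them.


disc = (-14)^2 - 4*3*48 = 196 - 576 = -380
sqrt(|disc|) = sqrt(380) = 19.4936
Real part = 14/(2*3) = 2.3333
Imag part = 19.4936/(2*3) = 3.2489

2.3333 ± 3.2489i
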